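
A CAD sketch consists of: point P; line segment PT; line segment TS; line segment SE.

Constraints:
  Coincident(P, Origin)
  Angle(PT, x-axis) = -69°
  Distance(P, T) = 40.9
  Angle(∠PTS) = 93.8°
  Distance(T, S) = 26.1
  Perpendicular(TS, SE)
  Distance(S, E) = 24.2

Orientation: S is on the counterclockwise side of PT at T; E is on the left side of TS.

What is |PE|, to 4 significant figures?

33.26

P is at the origin; PT runs at -69.0° with length 40.9, so T = 40.9·(cos -69.0°, sin -69.0°) = (14.66, -38.18). ∠PTS = 93.8°, so TS runs at -69.0° + (180° − 93.8°) = 17.20° from the x-axis; with |TS| = 26.1, S = T + 26.1·(cos 17.20°, sin 17.20°) = (39.59, -30.47). TS is perpendicular to SE; with |SE| = 24.2 on the left of TS, E = S + 24.2·(-0.2957, 0.9553) = (32.43, -7.348). Then |PE| = |E − P| = 33.26.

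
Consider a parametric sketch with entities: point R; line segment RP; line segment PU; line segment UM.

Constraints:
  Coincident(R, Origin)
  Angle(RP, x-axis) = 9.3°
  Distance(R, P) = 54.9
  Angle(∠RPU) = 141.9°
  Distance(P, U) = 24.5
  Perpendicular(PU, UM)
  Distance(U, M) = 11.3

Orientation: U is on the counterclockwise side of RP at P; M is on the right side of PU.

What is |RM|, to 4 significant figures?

81.39

R is at the origin; RP runs at 9.3° with length 54.9, so P = 54.9·(cos 9.3°, sin 9.3°) = (54.18, 8.872). ∠RPU = 141.9°, so PU runs at 9.3° + (180° − 141.9°) = 47.40° from the x-axis; with |PU| = 24.5, U = P + 24.5·(cos 47.40°, sin 47.40°) = (70.76, 26.91). PU is perpendicular to UM; with |UM| = 11.3 on the right of PU, M = U + 11.3·(0.7361, -0.6769) = (79.08, 19.26). Then |RM| = |M − R| = 81.39.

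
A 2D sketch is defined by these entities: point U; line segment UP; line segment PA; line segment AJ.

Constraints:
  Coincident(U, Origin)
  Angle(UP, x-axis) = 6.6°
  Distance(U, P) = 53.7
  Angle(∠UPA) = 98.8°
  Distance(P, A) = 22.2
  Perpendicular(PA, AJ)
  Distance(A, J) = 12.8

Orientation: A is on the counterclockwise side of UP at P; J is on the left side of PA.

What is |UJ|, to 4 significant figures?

50.46

∠UPA = 98.8°, so PA runs at 6.6° + (180° − 98.8°) = 87.80° from the x-axis; with |PA| = 22.2, A = P + 22.2·(cos 87.80°, sin 87.80°) = (54.20, 28.36). PA is perpendicular to AJ; with |AJ| = 12.8 on the left of PA, J = A + 12.8·(-0.9993, 0.03839) = (41.41, 28.85). Then |UJ| = |J − U| = 50.46.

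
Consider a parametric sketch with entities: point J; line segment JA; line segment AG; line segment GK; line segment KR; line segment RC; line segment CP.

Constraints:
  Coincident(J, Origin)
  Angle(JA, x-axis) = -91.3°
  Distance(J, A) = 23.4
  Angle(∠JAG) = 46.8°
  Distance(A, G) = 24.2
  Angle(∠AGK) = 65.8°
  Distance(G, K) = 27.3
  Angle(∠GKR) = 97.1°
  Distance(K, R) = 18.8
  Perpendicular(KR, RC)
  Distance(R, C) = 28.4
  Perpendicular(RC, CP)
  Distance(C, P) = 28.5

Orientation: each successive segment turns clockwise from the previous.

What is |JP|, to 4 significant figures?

22.00

The perpendicularity gives RC at right angles to KR, so RC runs at -151.6°; with |RC| = 28.4, C = (-8.397, -26.56). The perpendicularity gives CP at right angles to RC, so CP runs at 118.4°; with |CP| = 28.5, P = (-21.95, -1.490). Then |JP| = |P − J| = 22.00.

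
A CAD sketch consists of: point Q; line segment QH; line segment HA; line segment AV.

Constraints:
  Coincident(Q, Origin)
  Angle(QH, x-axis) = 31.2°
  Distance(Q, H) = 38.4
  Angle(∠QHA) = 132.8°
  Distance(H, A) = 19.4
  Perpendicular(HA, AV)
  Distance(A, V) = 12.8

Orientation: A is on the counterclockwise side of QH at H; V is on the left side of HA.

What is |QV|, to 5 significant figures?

48.019

∠QHA = 132.8°, so HA runs at 31.2° + (180° − 132.8°) = 78.400° from the x-axis; with |HA| = 19.4, A = H + 19.4·(cos 78.400°, sin 78.400°) = (36.747, 38.896). The perpendicularity gives AV at right angles to HA; with |AV| = 12.8 on the left of HA, V = A + 12.8·(-0.97958, 0.20108) = (24.208, 41.470). Then |QV| = |V − Q| = 48.019.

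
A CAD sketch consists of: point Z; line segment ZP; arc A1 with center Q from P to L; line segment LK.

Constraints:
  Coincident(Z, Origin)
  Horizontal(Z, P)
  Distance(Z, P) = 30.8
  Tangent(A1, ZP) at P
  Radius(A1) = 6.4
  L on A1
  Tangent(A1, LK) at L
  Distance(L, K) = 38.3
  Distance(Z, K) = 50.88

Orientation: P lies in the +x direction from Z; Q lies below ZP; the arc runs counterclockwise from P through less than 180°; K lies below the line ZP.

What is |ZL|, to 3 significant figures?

25.2

Checks: |QL| = 6.400 ✓; ∠(QL, LK) = 90.00° ✓; |LK| = 38.30 ✓; |ZK| = 50.88 ✓.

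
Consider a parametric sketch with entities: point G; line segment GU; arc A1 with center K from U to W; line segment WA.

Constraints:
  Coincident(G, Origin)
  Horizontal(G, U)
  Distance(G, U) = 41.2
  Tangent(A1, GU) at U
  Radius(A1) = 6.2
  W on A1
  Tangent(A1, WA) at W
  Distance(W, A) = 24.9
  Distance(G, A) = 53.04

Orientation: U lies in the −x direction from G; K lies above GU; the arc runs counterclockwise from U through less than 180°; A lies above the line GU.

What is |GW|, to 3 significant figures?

36.2

Checks: ∠(KU, UG) = 90.00° ✓; |KU| = 6.200 ✓; |KW| = 6.200 ✓; ∠(KW, WA) = 90.00° ✓; |WA| = 24.90 ✓; |GA| = 53.04 ✓.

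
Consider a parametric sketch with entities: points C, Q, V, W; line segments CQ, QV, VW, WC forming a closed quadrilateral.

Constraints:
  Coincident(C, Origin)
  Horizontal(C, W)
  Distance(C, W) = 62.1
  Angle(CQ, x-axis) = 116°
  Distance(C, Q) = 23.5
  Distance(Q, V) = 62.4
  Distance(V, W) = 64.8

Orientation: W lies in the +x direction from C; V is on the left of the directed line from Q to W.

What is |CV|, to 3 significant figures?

71.4

C is at the origin; CW is horizontal with |CW| = 62.1 and W in +x, so W = (62.1, 0). CQ runs at 116.0° with |CQ| = 23.5, so Q = (-10.3, 21.1). V is determined by |QV| = 62.4 and |VW| = 64.8 together: it lies at the intersection of circle(Q, 62.4) and circle(W, 64.8). With |QW| = 75.4, the foot of the radical line on QW is 35.7 from Q and the perpendicular offset is √(62.4² − 35.7²) = 51.2. Taking the left-of-QW solution: V = (38.3, 60.3).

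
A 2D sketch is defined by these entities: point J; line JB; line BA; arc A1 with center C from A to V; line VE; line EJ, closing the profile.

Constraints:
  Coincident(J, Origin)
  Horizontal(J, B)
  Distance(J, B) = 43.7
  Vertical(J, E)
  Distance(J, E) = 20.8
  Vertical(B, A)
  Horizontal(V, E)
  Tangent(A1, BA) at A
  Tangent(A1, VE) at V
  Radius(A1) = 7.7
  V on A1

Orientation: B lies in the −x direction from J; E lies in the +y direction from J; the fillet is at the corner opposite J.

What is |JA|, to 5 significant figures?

45.621

J is at the origin; JB is horizontal with |JB| = 43.7 and B on the −x side, so B = (-43.700, 0.0000). J and E share the same x with |JE| = 20.8 and E on the +y side, so E = (0.0000, 20.800). The virtual corner opposite J is at (-43.700, 20.800). The tangent condition forces CA to be normal to BA and tangency of A1 to VE means the radius CV is perpendicular to VE, with radius 7.7, so the center C sits 7.7 in from both sides at C = (-36.000, 13.100). That places the tangent points at A = (-43.700, 13.100) on BA and V = (-36.000, 20.800) on VE. Then |JA| = |A − J| = 45.621.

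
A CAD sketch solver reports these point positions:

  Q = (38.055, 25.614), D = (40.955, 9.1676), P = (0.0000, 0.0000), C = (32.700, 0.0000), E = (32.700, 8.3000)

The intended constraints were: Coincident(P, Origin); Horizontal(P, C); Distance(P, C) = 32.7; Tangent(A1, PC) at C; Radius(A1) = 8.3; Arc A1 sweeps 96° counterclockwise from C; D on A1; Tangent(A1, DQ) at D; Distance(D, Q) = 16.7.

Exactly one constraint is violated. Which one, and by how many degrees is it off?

Tangent(A1, DQ) at D — off by 4.00°.

P = (0.00, 0.00) ✓; P.y = 0.00, C.y = 0.00 ✓; |PC| = 32.70 ✓; ∠(EC, CP) = 90.00° ✓; |EC| = 8.300 ✓; bearing(E→D) − bearing(E→C) = 96.00° ✓; |ED| = 8.300 ✓; ∠(ED, DQ) = 86.00° ✗; |DQ| = 16.70 ✓.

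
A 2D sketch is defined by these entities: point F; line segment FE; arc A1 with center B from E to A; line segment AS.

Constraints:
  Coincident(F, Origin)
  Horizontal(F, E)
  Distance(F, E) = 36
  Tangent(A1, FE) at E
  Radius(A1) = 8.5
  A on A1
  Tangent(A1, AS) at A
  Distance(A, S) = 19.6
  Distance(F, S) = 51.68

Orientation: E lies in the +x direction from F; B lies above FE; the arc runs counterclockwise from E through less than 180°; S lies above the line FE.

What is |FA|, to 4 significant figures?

45.41

F is at the origin; FE is horizontal with |FE| = 36.0 and E on the +x side, so E = (36.00, 0.000). The tangent condition forces BE to be normal to FE, so B = E + (0, 8.5) = (36.00, 8.500). Since BA ⟂ AS (tangency), |BS| = √(8.5² + 19.6²) = 21.36 regardless of where A sits on A1. So S lies on both circle(F, 51.68) and circle(B, 21.36); the above-FE intersection is S = (42.99, 28.69). A is the foot of the tangent from S: A = (44.48, 9.146).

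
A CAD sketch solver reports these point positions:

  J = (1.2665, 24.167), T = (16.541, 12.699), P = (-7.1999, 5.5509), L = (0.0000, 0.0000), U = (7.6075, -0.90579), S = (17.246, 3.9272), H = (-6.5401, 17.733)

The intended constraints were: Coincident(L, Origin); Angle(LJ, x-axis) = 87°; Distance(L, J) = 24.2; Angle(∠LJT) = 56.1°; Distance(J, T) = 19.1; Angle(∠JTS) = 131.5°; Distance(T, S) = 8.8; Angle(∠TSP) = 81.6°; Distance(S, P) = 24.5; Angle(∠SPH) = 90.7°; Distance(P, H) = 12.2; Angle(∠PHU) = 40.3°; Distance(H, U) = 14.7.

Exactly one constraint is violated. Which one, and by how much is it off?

Distance(H, U) = 14.7 — off by 8.70.

L = (0.00, 0.00) ✓; LJ at 87.00° ✓; |LJ| = 24.20 ✓; ∠LJT = 56.10° ✓; |JT| = 19.10 ✓; ∠JTS = 131.5° ✓; |TS| = 8.800 ✓; ∠TSP = 81.60° ✓; |SP| = 24.50 ✓; ∠SPH = 90.70° ✓; |PH| = 12.20 ✓; ∠PHU = 40.30° ✓; |HU| = 23.40 ✗.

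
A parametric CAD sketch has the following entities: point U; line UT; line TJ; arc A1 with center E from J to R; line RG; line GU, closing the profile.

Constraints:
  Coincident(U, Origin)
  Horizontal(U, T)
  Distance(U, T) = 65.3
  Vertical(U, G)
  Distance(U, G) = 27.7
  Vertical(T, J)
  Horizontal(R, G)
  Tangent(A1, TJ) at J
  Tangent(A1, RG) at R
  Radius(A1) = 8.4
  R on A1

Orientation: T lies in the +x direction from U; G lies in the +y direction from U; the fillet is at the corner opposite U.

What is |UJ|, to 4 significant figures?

68.09

The virtual corner opposite U is at (65.30, 27.70). Since A1 is tangent to TJ there, EJ ⟂ TJ and A1 meets RG tangentially, so ER is at right angles to RG, with radius 8.4, so the center E sits 8.4 in from both sides at E = (56.90, 19.30). That places the tangent points at J = (65.30, 19.30) on TJ and R = (56.90, 27.70) on RG. Then |UJ| = |J − U| = 68.09.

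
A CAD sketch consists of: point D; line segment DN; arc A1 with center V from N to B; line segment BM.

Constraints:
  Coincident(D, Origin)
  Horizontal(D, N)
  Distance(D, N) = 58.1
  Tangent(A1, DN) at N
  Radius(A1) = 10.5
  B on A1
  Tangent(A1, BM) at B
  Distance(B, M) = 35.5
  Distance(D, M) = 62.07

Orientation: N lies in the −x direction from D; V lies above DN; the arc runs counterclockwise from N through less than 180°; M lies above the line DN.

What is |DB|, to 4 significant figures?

48.56

D is at the origin; DN is horizontal with |DN| = 58.1 and N on the −x side, so N = (-58.10, 0.000). Tangency of A1 to DN means the radius VN is perpendicular to DN, so V = N + (0, 10.5) = (-58.10, 10.50). Since VB ⟂ BM (tangency), |VM| = √(10.5² + 35.5²) = 37.02 regardless of where B sits on A1. So M lies on both circle(D, 62.07) and circle(V, 37.02); the above-DN intersection is M = (-43.33, 44.45). B is the foot of the tangent from M: B = (-47.68, 9.213).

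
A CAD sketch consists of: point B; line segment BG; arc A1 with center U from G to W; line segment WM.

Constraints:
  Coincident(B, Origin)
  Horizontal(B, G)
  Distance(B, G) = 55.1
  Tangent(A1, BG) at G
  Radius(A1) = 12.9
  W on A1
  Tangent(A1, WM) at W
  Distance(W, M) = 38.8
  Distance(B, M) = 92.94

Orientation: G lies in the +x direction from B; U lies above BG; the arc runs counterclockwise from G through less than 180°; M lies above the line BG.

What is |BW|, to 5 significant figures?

67.451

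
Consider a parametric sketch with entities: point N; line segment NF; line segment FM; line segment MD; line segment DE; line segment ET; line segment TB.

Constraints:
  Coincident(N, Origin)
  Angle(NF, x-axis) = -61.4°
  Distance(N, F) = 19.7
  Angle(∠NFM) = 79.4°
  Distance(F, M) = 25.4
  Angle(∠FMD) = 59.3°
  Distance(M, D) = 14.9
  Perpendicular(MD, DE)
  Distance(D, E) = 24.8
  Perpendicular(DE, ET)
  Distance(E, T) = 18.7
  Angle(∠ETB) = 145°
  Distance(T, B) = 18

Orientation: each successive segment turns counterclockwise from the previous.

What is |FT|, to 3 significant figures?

17.0

N is at the origin; NF runs at -61.4° with length 19.7, so F = (9.43, -17.3). ∠NFM = 79.4° gives FM at 39.2° from the x-axis; with |FM| = 25.4, M = (29.1, -1.24). ∠FMD = 59.3° gives MD at 160° from the x-axis; with |MD| = 14.9, D = (15.1, 3.88). MD ⟂ DE, so DE runs at -110°; with |DE| = 24.8, E = (6.60, -19.4). DE ⟂ ET, so ET runs at -20.1°; with |ET| = 18.7, T = (24.2, -25.8). Then |FT| = |T − F| = 17.0.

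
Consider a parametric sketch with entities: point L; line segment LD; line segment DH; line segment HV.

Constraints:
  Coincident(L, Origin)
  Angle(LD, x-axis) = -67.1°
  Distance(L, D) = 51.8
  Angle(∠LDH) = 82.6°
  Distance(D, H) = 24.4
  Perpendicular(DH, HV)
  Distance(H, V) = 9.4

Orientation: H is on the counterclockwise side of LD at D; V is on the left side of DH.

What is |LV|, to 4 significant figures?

45.56

∠LDH = 82.6°, so DH runs at -67.1° + (180° − 82.6°) = 30.30° from the x-axis; with |DH| = 24.4, H = D + 24.4·(cos 30.30°, sin 30.30°) = (41.22, -35.41). The perpendicularity gives HV at right angles to DH; with |HV| = 9.4 on the left of DH, V = H + 9.4·(-0.5045, 0.8634) = (36.48, -27.29). Then |LV| = |V − L| = 45.56.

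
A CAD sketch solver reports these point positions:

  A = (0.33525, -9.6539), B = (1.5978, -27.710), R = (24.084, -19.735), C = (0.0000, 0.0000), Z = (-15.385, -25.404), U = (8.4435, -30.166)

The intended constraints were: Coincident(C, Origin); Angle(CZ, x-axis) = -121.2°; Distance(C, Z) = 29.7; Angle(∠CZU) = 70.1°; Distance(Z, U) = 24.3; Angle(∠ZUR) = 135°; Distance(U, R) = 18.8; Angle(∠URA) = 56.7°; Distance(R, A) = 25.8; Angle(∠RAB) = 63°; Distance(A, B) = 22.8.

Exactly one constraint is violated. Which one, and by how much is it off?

Distance(A, B) = 22.8 — off by 4.70.

C = (0.00, 0.00) ✓; CZ at -121.2° ✓; |CZ| = 29.70 ✓; ∠CZU = 70.10° ✓; |ZU| = 24.30 ✓; ∠ZUR = 135.0° ✓; |UR| = 18.80 ✓; ∠URA = 56.70° ✓; |RA| = 25.80 ✓; ∠RAB = 63.00° ✓; |AB| = 18.10 ✗.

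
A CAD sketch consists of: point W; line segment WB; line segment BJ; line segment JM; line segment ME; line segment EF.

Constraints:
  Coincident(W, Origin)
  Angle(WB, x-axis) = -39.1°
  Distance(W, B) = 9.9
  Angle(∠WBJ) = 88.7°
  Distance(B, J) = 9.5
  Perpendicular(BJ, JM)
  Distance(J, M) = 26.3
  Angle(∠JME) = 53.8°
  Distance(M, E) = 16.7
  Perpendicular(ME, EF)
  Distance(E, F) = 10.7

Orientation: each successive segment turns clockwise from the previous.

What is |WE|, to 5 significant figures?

7.7725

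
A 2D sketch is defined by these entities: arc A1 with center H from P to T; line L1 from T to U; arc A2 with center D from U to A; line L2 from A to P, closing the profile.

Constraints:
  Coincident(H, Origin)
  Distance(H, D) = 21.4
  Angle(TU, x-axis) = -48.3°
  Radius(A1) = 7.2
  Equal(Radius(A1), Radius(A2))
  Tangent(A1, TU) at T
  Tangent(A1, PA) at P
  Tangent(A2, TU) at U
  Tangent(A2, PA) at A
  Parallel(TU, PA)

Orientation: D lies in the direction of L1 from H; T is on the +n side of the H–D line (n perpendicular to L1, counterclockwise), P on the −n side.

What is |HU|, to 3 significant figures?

22.6

Tangency of A1 to both parallel lines with radius 7.2 puts T and P at H ± 7.2·n: T = (5.38, 4.79), P = (-5.38, -4.79). Equal radii place U and A the same way about D: U = D + 7.2·n = (19.6, -11.2), A = D − 7.2·n = (8.86, -20.8). Then |HU| = |U − H| = 22.6.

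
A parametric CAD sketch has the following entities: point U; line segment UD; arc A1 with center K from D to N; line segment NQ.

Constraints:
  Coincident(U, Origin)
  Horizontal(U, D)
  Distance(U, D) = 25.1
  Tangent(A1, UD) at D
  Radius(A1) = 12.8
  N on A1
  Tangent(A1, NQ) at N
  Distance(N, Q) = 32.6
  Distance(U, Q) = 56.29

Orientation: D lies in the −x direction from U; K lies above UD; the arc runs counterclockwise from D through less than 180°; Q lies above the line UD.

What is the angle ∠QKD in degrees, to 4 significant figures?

171.4°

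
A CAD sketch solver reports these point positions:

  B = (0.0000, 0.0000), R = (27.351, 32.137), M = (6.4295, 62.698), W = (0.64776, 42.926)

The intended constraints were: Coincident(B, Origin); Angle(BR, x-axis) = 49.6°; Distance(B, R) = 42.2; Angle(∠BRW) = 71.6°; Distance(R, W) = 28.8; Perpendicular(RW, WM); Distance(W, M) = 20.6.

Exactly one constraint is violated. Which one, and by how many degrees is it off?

Perpendicular(RW, WM) — off by 5.70°.

B = (0.00, 0.00) ✓; BR at 49.60° ✓; |BR| = 42.20 ✓; ∠BRW = 71.60° ✓; |RW| = 28.80 ✓; ∠(RW, WM) = 84.30° ✗; |WM| = 20.60 ✓.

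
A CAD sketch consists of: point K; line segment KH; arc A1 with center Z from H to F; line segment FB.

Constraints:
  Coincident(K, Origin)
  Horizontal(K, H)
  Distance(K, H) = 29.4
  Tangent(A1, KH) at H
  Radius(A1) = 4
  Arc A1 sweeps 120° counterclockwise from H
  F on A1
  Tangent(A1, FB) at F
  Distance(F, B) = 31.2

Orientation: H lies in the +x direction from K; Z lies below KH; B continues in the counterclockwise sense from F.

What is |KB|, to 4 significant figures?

53.06

K is at the origin; K and H share the same y with |KH| = 29.4 and H on the +x side, so H = (29.40, 0.000). Tangency of A1 to KH means the radius ZH is perpendicular to KH, so Z = H + (0, -4) = (29.40, -4.000). On A1, H sits at bearing 90° from Z; a 120° counterclockwise sweep puts F at bearing 210°, so F = Z + 4.0·(cos 210°, sin 210°) = (25.94, -6.000). Tangency of A1 to FB means the radius ZF is perpendicular to FB, so FB runs along (−sin 210°, cos 210°); with |FB| = 31.2, B = (41.54, -33.02). Then |KB| = |B − K| = 53.06.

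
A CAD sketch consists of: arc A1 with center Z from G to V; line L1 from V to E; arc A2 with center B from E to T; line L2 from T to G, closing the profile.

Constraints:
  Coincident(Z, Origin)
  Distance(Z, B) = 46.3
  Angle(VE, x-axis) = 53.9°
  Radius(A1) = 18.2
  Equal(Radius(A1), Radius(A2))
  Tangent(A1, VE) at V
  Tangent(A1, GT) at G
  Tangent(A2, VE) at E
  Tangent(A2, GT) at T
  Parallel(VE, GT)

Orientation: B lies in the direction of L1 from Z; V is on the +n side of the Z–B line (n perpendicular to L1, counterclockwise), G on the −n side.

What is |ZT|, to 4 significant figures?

49.75

Tangency of A1 to both parallel lines with radius 18.2 puts V and G at Z ± 18.2·n: V = (-14.71, 10.72), G = (14.71, -10.72). Equal radii place E and T the same way about B: E = B + 18.2·n = (12.57, 48.13), T = B − 18.2·n = (41.99, 26.69). Then |ZT| = |T − Z| = 49.75.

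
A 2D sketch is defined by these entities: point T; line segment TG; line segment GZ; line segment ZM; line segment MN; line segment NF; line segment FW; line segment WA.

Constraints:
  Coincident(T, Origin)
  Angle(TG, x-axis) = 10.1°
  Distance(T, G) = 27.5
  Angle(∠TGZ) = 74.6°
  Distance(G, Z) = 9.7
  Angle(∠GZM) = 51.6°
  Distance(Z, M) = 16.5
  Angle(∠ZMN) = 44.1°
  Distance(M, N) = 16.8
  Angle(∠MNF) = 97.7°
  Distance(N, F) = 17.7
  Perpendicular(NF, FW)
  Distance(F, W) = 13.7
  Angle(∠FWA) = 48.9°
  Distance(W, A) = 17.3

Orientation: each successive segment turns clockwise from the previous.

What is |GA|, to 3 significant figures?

3.87

T is at the origin; TG runs at 10.1° with length 27.5, so G = (27.1, 4.82). ∠TGZ = 74.6° gives GZ at -95.3° from the x-axis; with |GZ| = 9.7, Z = (26.2, -4.84). ∠GZM = 51.6° gives ZM at 136° from the x-axis; with |ZM| = 16.5, M = (14.2, 6.56). ∠ZMN = 44.1° gives MN at 0.400° from the x-axis; with |MN| = 16.8, N = (31.0, 6.68). ∠MNF = 97.7° gives NF at -81.9° from the x-axis; with |NF| = 17.7, F = (33.5, -10.8). NF is perpendicular to FW, so FW runs at -172°; with |FW| = 13.7, W = (20.0, -12.8). ∠FWA = 48.9° gives WA at 57.0° from the x-axis; with |WA| = 17.3, A = (29.4, 1.74). Then |GA| = |A − G| = 3.87.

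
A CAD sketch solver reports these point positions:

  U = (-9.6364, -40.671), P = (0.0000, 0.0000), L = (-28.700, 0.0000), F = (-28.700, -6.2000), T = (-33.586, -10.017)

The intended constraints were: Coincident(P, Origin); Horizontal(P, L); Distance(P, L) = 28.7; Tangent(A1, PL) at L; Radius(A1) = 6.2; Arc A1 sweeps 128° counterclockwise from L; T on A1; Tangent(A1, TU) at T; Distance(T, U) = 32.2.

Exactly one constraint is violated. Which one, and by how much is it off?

Distance(T, U) = 32.2 — off by 6.70.

P = (0.00, 0.00) ✓; P.y = 0.00, L.y = 0.00 ✓; |PL| = 28.70 ✓; ∠(FL, LP) = 90.00° ✓; |FL| = 6.200 ✓; bearing(F→T) − bearing(F→L) = 128.0° ✓; |FT| = 6.200 ✓; ∠(FT, TU) = 90.00° ✓; |TU| = 38.90 ✗.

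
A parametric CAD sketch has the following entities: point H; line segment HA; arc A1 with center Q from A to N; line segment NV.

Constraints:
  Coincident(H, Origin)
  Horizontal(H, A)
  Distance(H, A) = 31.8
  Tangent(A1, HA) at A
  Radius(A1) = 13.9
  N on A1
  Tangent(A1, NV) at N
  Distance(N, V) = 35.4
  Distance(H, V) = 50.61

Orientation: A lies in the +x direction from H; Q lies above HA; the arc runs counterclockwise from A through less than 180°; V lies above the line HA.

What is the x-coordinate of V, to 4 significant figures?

15.40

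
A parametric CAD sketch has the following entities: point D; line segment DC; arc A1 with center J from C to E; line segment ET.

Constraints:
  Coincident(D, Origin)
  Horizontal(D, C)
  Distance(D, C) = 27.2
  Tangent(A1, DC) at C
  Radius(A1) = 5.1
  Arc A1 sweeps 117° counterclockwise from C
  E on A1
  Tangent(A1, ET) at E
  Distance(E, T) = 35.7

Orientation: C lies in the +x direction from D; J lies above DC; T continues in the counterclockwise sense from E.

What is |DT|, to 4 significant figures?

42.19

On A1, C sits at bearing -90° from J; a 117° counterclockwise sweep puts E at bearing 27°, so E = J + 5.1·(cos 27°, sin 27°) = (31.74, 7.415). The tangent condition forces JE to be normal to ET, so ET runs along (−sin 27°, cos 27°); with |ET| = 35.7, T = (15.54, 39.22). Then |DT| = |T − D| = 42.19.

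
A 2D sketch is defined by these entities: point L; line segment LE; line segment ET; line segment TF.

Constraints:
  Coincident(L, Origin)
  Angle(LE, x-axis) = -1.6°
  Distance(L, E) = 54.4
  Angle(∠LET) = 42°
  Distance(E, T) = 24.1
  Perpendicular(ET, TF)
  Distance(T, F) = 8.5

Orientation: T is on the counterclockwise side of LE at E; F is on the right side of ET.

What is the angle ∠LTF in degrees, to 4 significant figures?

155.8°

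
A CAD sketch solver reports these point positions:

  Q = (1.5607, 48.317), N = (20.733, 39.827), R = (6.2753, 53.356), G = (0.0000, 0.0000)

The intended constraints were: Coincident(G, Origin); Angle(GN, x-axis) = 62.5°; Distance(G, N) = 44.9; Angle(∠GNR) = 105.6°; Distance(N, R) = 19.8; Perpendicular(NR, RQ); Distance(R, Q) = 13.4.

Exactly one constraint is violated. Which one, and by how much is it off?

Distance(R, Q) = 13.4 — off by 6.50.

G = (0.00, 0.00) ✓; GN at 62.50° ✓; |GN| = 44.90 ✓; ∠GNR = 105.6° ✓; |NR| = 19.80 ✓; ∠(NR, RQ) = 90.00° ✓; |RQ| = 6.901 ✗.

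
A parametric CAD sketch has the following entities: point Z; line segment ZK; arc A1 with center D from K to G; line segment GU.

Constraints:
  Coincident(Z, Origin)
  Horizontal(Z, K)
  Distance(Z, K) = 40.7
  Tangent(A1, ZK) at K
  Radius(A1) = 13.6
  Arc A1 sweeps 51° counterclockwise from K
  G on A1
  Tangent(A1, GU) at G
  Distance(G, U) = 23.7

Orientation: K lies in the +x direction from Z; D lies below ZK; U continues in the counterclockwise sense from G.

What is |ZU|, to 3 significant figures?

28.0

Z is at the origin; ZK is horizontal with |ZK| = 40.7 and K on the +x side, so K = (40.7, 0.00). The tangent condition forces DK to be normal to ZK, so D = K + (0, -13.6) = (40.7, -13.6). On A1, K sits at bearing 90° from D; a 51° counterclockwise sweep puts G at bearing 141°, so G = D + 13.6·(cos 141°, sin 141°) = (30.1, -5.04). Since A1 is tangent to GU there, DG ⟂ GU, so GU runs along (−sin 141°, cos 141°); with |GU| = 23.7, U = (15.2, -23.5). Then |ZU| = |U − Z| = 28.0.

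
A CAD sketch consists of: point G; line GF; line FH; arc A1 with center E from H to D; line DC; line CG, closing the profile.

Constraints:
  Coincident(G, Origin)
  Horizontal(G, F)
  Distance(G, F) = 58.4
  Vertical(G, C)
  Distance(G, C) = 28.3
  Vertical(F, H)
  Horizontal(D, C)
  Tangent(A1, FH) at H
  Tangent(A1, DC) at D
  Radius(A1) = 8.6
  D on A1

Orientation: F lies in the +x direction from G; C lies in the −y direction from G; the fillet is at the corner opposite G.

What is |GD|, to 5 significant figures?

57.279

G is at the origin; G and F share the same y with |GF| = 58.4 and F on the +x side, so F = (58.400, 0.0000). G and C share the same x with |GC| = 28.3 and C on the −y side, so C = (0.0000, -28.300). The virtual corner opposite G is at (58.400, -28.300). A1 meets FH tangentially, so EH is at right angles to FH and the tangent condition forces ED to be normal to DC, with radius 8.6, so the center E sits 8.6 in from both sides at E = (49.800, -19.700). That places the tangent points at H = (58.400, -19.700) on FH and D = (49.800, -28.300) on DC. Then |GD| = |D − G| = 57.279.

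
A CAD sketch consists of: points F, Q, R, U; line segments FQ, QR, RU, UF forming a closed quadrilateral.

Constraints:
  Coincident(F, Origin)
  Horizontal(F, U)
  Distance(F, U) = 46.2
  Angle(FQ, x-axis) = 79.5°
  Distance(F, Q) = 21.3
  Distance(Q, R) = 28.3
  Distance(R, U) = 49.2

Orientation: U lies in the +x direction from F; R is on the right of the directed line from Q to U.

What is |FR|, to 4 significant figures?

7.091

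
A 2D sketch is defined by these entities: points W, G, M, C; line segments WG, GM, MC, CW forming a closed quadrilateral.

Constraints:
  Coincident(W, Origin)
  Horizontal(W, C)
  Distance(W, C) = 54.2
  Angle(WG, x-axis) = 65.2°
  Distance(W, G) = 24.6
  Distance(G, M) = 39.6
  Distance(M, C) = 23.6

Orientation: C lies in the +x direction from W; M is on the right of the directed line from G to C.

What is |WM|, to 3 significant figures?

34.5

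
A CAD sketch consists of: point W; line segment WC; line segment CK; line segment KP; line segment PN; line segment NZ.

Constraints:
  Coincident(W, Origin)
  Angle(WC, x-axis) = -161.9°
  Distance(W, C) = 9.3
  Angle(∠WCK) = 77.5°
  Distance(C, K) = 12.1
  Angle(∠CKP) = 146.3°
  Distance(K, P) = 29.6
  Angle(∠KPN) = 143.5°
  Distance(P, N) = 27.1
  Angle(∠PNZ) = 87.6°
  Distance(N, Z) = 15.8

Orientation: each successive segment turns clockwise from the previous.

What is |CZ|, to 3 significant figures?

55.9

W is at the origin; WC runs at -161.9° with length 9.3, so C = (-8.84, -2.89). ∠WCK = 77.5° gives CK at 95.6° from the x-axis; with |CK| = 12.1, K = (-10.0, 9.15). ∠CKP = 146.3° gives KP at 61.9° from the x-axis; with |KP| = 29.6, P = (3.92, 35.3). ∠KPN = 143.5° gives PN at 25.4° from the x-axis; with |PN| = 27.1, N = (28.4, 46.9). ∠PNZ = 87.6° gives NZ at -67.0° from the x-axis; with |NZ| = 15.8, Z = (34.6, 32.3). Then |CZ| = |Z − C| = 55.9.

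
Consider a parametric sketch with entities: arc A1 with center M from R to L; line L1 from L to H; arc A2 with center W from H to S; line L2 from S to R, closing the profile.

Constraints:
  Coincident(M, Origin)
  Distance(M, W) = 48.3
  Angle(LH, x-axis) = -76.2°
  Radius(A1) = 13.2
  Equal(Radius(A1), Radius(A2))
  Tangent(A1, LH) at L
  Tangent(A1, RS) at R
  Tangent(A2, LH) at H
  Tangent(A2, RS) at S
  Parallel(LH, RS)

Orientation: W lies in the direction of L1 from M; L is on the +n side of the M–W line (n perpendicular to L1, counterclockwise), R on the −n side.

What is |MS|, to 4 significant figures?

50.07

Tangency of A1 to both parallel lines with radius 13.2 puts L and R at M ± 13.2·n: L = (12.82, 3.149), R = (-12.82, -3.149). Equal radii place H and S the same way about W: H = W + 13.2·n = (24.34, -43.76), S = W − 13.2·n = (-1.298, -50.05). Then |MS| = |S − M| = 50.07.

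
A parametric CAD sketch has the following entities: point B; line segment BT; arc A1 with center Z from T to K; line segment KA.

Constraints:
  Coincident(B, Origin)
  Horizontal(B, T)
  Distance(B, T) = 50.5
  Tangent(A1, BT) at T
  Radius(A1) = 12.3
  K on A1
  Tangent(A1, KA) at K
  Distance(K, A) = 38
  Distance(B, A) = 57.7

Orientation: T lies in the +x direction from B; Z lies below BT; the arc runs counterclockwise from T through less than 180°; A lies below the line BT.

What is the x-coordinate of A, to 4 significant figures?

32.27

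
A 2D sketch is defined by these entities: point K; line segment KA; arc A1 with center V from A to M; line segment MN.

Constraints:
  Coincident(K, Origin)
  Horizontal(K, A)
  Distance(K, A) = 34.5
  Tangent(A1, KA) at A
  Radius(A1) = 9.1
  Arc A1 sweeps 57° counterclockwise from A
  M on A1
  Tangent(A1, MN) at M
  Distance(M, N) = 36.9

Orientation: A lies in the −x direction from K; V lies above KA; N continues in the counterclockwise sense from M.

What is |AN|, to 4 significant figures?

44.72

K is at the origin; KA is horizontal with |KA| = 34.5 and A on the −x side, so A = (-34.50, 0.000). Tangency of A1 to KA means the radius VA is perpendicular to KA, so V = A + (0, 9.1) = (-34.50, 9.100). On A1, A sits at bearing -90° from V; a 57° counterclockwise sweep puts M at bearing -33°, so M = V + 9.1·(cos -33°, sin -33°) = (-26.87, 4.144). The tangent condition forces VM to be normal to MN, so MN runs along (−sin -33°, cos -33°); with |MN| = 36.9, N = (-6.771, 35.09). Then |AN| = |N − A| = 44.72.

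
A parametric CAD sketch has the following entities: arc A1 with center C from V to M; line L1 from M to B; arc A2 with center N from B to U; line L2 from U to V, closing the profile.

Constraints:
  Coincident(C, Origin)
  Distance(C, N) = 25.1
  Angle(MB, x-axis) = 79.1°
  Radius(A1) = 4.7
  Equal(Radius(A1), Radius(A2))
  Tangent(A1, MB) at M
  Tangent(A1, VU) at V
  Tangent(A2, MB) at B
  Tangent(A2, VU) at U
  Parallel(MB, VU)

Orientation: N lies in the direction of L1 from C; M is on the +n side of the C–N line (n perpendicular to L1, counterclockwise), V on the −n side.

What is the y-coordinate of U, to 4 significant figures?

23.76

The slot axis is L1's direction at 79.1°, so u = (cos 79.1°, sin 79.1°) = (0.1891, 0.9820) and n = (−sin 79.1°, cos 79.1°) = (-0.9820, 0.1891). C is at the origin and N lies 25.1 along u from C, so N = 25.1·u = (4.746, 24.65). Tangency of A1 to both parallel lines with radius 4.7 puts M and V at C ± 4.7·n: M = (-4.615, 0.8887), V = (4.615, -0.8887). Equal radii place B and U the same way about N: B = N + 4.7·n = (0.1311, 25.54), U = N − 4.7·n = (9.362, 23.76). So U.y = 23.76.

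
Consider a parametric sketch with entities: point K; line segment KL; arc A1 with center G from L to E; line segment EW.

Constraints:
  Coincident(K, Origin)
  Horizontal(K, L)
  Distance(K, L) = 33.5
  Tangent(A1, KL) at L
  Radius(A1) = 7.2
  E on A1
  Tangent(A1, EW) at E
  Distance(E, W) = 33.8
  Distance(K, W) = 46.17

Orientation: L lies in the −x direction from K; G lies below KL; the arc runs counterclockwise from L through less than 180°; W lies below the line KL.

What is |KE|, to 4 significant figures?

41.18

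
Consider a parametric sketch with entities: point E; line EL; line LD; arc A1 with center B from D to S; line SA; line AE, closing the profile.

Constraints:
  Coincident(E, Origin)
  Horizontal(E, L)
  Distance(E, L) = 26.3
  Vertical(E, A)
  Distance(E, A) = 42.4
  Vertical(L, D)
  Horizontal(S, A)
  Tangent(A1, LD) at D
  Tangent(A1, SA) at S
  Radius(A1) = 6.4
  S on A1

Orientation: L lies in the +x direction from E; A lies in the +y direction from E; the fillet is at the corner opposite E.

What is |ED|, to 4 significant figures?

44.58

E is at the origin; EL is horizontal with |EL| = 26.3 and L on the +x side, so L = (26.30, 0.000). EA is vertical with |EA| = 42.4 and A on the +y side, so A = (0.000, 42.40). The virtual corner opposite E is at (26.30, 42.40). Since A1 is tangent to LD there, BD ⟂ LD and A1 meets SA tangentially, so BS is at right angles to SA, with radius 6.4, so the center B sits 6.4 in from both sides at B = (19.90, 36.00). That places the tangent points at D = (26.30, 36.00) on LD and S = (19.90, 42.40) on SA. Then |ED| = |D − E| = 44.58.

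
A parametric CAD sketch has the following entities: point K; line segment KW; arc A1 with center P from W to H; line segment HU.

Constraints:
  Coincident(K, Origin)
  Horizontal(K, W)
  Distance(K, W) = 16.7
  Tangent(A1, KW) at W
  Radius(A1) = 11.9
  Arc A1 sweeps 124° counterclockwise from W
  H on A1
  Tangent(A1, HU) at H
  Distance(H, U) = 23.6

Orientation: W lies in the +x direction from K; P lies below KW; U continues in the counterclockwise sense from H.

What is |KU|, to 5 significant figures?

43.062

K is at the origin; K and W share the same y with |KW| = 16.7 and W on the +x side, so W = (16.700, 0.0000). Tangency of A1 to KW means the radius PW is perpendicular to KW, so P = W + (0, -11.9) = (16.700, -11.900). On A1, W sits at bearing 90° from P; a 124° counterclockwise sweep puts H at bearing 214°, so H = P + 11.9·(cos 214°, sin 214°) = (6.8345, -18.554). The tangent condition forces PH to be normal to HU, so HU runs along (−sin 214°, cos 214°); with |HU| = 23.6, U = (20.031, -38.120). Then |KU| = |U − K| = 43.062.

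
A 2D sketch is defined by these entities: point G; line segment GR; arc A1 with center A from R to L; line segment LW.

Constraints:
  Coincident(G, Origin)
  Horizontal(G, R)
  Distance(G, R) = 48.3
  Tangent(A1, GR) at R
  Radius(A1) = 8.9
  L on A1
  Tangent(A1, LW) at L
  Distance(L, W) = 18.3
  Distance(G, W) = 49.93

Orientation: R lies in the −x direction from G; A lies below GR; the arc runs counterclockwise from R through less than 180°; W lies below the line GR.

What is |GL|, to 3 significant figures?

56.6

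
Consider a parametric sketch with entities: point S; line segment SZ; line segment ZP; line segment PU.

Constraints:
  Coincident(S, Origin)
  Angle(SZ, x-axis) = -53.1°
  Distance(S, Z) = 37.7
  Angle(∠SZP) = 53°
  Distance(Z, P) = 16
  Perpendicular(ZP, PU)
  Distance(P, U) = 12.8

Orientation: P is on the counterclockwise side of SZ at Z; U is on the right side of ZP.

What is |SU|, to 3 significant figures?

43.4

S is at the origin; SZ runs at -53.1° with length 37.7, so Z = 37.7·(cos -53.1°, sin -53.1°) = (22.6, -30.1). ∠SZP = 53.0°, so ZP runs at -53.1° + (180° − 53.0°) = 73.9° from the x-axis; with |ZP| = 16.0, P = Z + 16.0·(cos 73.9°, sin 73.9°) = (27.1, -14.8). ZP is perpendicular to PU; with |PU| = 12.8 on the right of ZP, U = P + 12.8·(0.961, -0.277) = (39.4, -18.3). Then |SU| = |U − S| = 43.4.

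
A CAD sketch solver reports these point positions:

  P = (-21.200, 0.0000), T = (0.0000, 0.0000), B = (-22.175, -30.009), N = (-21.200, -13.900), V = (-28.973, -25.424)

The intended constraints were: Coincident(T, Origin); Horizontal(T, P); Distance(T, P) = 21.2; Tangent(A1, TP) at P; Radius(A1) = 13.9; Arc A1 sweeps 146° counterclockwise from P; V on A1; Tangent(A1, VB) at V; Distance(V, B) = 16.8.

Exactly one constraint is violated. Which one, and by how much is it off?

Distance(V, B) = 16.8 — off by 8.60.

T = (0.00, 0.00) ✓; T.y = 0.00, P.y = 0.00 ✓; |TP| = 21.20 ✓; ∠(NP, PT) = 90.00° ✓; |NP| = 13.90 ✓; bearing(N→V) − bearing(N→P) = 146.0° ✓; |NV| = 13.90 ✓; ∠(NV, VB) = 90.00° ✓; |VB| = 8.200 ✗.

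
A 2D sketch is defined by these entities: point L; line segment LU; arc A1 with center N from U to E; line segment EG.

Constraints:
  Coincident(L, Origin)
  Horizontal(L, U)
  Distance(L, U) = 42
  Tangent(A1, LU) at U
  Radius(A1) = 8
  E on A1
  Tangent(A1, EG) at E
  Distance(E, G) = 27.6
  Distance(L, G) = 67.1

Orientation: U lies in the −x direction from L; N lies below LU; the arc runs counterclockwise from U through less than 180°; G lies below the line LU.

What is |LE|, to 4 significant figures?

49.68

Checks: |NE| = 8.000 ✓; ∠(NE, EG) = 90.00° ✓; |EG| = 27.60 ✓; |LG| = 67.10 ✓.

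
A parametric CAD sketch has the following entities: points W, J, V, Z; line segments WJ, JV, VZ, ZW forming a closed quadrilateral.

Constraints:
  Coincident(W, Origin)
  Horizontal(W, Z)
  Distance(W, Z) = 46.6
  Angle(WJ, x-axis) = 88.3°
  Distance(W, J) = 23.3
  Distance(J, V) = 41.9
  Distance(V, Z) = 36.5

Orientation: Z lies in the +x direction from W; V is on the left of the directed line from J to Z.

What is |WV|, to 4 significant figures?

54.28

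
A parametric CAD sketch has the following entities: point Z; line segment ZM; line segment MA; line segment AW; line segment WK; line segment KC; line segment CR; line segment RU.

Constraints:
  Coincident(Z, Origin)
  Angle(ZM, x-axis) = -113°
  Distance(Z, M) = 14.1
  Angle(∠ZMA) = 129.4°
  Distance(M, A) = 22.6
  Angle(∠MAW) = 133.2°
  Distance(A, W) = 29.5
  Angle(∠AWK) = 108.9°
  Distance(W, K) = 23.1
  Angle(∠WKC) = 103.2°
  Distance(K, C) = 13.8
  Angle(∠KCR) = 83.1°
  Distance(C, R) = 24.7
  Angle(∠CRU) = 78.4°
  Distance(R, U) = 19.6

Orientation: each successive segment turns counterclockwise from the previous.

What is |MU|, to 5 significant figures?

51.314

Z is at the origin; ZM runs at -113.0° with length 14.1, so M = (-5.5093, -12.979). ∠ZMA = 129.4° gives MA at -62.400° from the x-axis; with |MA| = 22.6, A = (4.9612, -33.007). ∠MAW = 133.2° gives AW at -15.600° from the x-axis; with |AW| = 29.5, W = (33.374, -40.940). ∠AWK = 108.9° gives WK at 55.500° from the x-axis; with |WK| = 23.1, K = (46.458, -21.903). ∠WKC = 103.2° gives KC at 132.30° from the x-axis; with |KC| = 13.8, C = (37.171, -11.696). ∠KCR = 83.1° gives CR at -130.80° from the x-axis; with |CR| = 24.7, R = (21.031, -30.394). ∠CRU = 78.4° gives RU at -29.200° from the x-axis; with |RU| = 19.6, U = (38.141, -39.956). Then |MU| = |U − M| = 51.314.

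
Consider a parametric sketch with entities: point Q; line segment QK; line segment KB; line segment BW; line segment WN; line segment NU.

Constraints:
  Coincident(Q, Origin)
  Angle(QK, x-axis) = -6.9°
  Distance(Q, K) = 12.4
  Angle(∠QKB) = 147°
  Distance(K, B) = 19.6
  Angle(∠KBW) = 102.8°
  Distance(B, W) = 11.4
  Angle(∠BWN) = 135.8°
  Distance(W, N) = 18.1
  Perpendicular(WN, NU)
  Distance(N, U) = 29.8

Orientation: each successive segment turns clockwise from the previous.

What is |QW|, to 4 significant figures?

32.82

Q is at the origin; QK runs at -6.9° with length 12.4, so K = (12.31, -1.490). ∠QKB = 147.0° gives KB at -39.90° from the x-axis; with |KB| = 19.6, B = (27.35, -14.06). ∠KBW = 102.8° gives BW at -117.1° from the x-axis; with |BW| = 11.4, W = (22.15, -24.21). Then |QW| = |W − Q| = 32.82.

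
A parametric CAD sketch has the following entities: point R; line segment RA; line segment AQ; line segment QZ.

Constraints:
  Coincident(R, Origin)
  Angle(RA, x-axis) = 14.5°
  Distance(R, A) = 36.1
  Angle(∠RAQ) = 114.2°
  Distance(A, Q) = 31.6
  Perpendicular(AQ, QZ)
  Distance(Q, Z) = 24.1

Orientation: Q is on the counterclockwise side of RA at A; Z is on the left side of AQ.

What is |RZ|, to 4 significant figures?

47.23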